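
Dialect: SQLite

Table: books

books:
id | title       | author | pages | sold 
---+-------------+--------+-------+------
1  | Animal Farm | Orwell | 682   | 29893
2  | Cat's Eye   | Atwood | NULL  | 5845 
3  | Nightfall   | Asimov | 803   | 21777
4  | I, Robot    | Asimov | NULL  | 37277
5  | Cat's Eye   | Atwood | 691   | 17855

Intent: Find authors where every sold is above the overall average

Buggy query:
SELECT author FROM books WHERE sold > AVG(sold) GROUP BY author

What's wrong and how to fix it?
Bug: AVG() is an aggregate; it can't sit directly in WHERE

Fix: Use a subquery for AVG and a HAVING MIN(...) filter so the condition holds for every row in the group

Corrected query:
SELECT author FROM books GROUP BY author HAVING MIN(sold) > (SELECT AVG(sold) FROM books)

Result:
author
------
Orwell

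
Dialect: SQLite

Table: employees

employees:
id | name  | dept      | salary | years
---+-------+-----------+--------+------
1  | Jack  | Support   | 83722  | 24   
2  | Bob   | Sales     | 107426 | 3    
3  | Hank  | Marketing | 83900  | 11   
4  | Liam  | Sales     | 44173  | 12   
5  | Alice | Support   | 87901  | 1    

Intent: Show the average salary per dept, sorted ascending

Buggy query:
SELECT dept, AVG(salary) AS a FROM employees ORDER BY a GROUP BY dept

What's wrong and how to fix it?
Bug: ORDER BY appears before GROUP BY; SQL clause order requires GROUP BY first

Fix: Reorder: SELECT … FROM … GROUP BY … ORDER BY …

Corrected query:
SELECT dept, AVG(salary) AS a FROM employees GROUP BY dept ORDER BY a

Result:
dept      | a      
----------+--------
Sales     | 75799.5
Marketing | 83900  
Support   | 85811.5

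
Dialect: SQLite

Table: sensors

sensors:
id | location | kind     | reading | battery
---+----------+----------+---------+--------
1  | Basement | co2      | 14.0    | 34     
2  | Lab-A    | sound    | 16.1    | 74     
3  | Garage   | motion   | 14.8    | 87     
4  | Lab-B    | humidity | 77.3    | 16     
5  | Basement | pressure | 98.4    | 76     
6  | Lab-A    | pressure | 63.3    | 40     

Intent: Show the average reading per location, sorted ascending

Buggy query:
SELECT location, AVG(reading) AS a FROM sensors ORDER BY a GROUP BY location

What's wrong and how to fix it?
Bug: GROUP BY must precede ORDER BY

Fix: Move ORDER BY to the end, after GROUP BY

Corrected query:
SELECT location, AVG(reading) AS a FROM sensors GROUP BY location ORDER BY a

Result:
location | a   
---------+-----
Garage   | 14.8
Lab-A    | 39.7
Basement | 56.2
Lab-B    | 77.3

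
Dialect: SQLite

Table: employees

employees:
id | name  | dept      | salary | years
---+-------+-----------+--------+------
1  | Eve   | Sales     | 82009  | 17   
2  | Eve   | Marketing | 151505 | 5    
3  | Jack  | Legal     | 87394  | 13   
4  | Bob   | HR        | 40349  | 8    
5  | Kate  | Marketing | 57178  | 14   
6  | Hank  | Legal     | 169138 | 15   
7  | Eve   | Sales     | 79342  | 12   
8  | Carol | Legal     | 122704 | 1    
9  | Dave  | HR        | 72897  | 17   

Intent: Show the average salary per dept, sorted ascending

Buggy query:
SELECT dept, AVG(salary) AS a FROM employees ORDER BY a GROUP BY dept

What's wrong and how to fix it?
Bug: ORDER BY appears before GROUP BY; SQL clause order requires GROUP BY first

Fix: Reorder: SELECT … FROM … GROUP BY … ORDER BY …

Corrected query:
SELECT dept, AVG(salary) AS a FROM employees GROUP BY dept ORDER BY a

Result:
dept      | a       
----------+---------
HR        | 56623   
Sales     | 80675.5 
Marketing | 104341.5
Legal     | 126412  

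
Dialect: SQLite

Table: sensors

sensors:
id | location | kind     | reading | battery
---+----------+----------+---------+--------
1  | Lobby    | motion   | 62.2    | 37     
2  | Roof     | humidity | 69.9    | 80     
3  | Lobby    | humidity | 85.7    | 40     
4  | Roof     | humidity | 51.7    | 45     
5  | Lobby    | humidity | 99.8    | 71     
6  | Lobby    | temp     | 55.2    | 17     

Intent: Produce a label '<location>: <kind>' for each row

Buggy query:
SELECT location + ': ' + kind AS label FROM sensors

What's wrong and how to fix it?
Bug: '+' is numeric addition; on text columns SQLite converts them to 0 instead of concatenating

Fix: Use the || operator for string concatenation

Corrected query:
SELECT location || ': ' || kind AS label FROM sensors

Result:
label          
---------------
Lobby: motion  
Roof: humidity 
Lobby: humidity
Roof: humidity 
Lobby: humidity
Lobby: temp    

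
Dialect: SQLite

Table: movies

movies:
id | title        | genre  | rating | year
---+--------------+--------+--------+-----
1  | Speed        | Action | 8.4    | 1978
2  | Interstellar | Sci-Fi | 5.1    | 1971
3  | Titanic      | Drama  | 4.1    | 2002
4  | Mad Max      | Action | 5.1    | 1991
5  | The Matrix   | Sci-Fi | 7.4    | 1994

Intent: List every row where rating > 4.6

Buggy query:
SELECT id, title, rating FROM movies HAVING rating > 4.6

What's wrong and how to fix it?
Bug: This is a non-aggregate query (no GROUP BY, no aggregates), so in SQLite the HAVING clause is invalid here; a row-level condition belongs in WHERE

Fix: Use WHERE for row-level filtering

Corrected query:
SELECT id, title, rating FROM movies WHERE rating > 4.6

Result:
id | title        | rating
---+--------------+-------
1  | Speed        | 8.4   
2  | Interstellar | 5.1   
4  | Mad Max      | 5.1   
5  | The Matrix   | 7.4   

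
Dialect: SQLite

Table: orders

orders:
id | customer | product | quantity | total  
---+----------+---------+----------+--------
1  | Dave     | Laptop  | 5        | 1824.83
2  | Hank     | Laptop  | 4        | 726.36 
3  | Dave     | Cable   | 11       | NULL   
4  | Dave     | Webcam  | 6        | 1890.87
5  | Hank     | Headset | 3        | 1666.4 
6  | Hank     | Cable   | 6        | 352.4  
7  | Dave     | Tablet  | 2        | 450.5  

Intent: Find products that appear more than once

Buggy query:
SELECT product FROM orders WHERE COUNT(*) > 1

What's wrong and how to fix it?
Bug: COUNT(*) is an aggregate and cannot be used in WHERE

Fix: GROUP BY product, then filter groups with HAVING COUNT(*) > 1

Corrected query:
SELECT product FROM orders GROUP BY product HAVING COUNT(*) > 1

Result:
product
-------
Cable  
Laptop 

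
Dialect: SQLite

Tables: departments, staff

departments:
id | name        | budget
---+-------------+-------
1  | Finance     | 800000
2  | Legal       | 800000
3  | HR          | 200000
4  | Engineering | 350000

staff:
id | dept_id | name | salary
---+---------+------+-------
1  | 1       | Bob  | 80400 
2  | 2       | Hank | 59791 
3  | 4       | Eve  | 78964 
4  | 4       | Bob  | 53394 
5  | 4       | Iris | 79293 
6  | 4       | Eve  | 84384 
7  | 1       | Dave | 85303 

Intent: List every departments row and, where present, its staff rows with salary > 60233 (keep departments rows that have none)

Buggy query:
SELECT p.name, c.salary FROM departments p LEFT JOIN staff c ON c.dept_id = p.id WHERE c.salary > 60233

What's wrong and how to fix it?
Bug: A WHERE condition on the right-hand table after LEFT JOIN drops unmatched parents

Fix: Put 'c.salary > 60233' in the JOIN's ON clause instead of WHERE

Corrected query:
SELECT p.name, c.salary FROM departments p LEFT JOIN staff c ON c.dept_id = p.id AND c.salary > 60233

Result:
name        | salary
------------+-------
Finance     | 80400 
Finance     | 85303 
Legal       | NULL  
HR          | NULL  
Engineering | 78964 
Engineering | 79293 
Engineering | 84384 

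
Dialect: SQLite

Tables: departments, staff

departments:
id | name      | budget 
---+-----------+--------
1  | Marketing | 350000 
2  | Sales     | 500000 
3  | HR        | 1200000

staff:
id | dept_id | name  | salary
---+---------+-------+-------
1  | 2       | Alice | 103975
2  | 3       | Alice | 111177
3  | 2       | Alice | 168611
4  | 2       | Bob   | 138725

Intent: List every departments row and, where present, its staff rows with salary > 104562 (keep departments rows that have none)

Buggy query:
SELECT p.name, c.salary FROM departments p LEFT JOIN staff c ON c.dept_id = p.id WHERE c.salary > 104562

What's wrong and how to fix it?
Bug: Filtering c.salary in WHERE discards the NULL rows produced by LEFT JOIN, turning it into an inner join

Fix: Move the right-table condition into the ON clause so unmatched parents are kept

Corrected query:
SELECT p.name, c.salary FROM departments p LEFT JOIN staff c ON c.dept_id = p.id AND c.salary > 104562

Result:
name      | salary
----------+-------
Marketing | NULL  
Sales     | 138725
Sales     | 168611
HR        | 111177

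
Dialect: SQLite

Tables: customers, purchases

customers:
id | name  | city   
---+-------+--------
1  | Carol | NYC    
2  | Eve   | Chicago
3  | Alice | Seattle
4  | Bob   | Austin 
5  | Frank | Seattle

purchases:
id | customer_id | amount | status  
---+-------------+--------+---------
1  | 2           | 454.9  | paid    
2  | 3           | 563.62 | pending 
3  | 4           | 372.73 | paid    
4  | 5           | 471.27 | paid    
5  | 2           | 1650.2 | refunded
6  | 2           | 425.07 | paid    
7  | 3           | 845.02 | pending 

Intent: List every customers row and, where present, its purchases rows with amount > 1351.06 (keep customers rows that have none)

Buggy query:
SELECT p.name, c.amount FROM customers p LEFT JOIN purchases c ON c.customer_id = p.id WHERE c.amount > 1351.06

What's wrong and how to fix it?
Bug: A WHERE condition on the right-hand table after LEFT JOIN drops unmatched parents

Fix: Put 'c.amount > 1351.06' in the JOIN's ON clause instead of WHERE

Corrected query:
SELECT p.name, c.amount FROM customers p LEFT JOIN purchases c ON c.customer_id = p.id AND c.amount > 1351.06

Result:
name  | amount
------+-------
Carol | NULL  
Eve   | 1650.2
Alice | NULL  
Bob   | NULL  
Frank | NULL  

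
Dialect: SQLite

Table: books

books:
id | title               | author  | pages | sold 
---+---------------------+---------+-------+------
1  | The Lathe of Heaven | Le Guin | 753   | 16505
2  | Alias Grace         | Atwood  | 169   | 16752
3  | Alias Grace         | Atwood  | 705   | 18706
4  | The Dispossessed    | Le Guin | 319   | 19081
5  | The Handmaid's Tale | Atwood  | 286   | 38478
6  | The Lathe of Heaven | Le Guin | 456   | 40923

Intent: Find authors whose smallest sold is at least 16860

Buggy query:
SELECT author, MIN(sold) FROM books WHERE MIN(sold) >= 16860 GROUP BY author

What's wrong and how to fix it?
Bug: Aggregates like MIN are computed per group after WHERE runs

Fix: Replace WHERE with HAVING after the GROUP BY

Corrected query:
SELECT author, MIN(sold) FROM books GROUP BY author HAVING MIN(sold) >= 16860

Result:
(no rows)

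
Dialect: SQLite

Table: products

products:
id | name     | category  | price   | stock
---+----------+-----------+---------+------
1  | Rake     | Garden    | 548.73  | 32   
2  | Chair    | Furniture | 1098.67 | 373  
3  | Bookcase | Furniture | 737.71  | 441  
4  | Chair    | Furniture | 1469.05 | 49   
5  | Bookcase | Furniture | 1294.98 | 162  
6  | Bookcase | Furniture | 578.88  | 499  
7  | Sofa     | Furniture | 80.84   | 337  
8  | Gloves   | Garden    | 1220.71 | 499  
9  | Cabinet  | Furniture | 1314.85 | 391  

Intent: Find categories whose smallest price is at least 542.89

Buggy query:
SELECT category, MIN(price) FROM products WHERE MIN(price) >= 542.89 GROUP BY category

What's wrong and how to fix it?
Bug: Aggregates like MIN are computed per group after WHERE runs

Fix: Use HAVING for the per-group MIN condition

Corrected query:
SELECT category, MIN(price) FROM products GROUP BY category HAVING MIN(price) >= 542.89

Result:
category | MIN(price)
---------+-----------
Garden   | 548.73    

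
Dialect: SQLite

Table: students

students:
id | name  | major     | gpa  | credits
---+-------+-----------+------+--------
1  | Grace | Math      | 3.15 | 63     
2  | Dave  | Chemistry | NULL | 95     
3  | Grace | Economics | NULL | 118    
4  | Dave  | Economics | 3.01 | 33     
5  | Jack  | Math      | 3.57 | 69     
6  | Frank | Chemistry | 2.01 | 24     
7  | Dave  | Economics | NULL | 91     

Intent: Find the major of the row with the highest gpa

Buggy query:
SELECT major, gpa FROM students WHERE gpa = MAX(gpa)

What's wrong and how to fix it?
Bug: WHERE is evaluated per row; an aggregate over the whole table isn't defined there

Fix: Use a subquery: WHERE gpa = (SELECT MAX(gpa) FROM students)

Corrected query:
SELECT major, gpa FROM students WHERE gpa = (SELECT MAX(gpa) FROM students)

Result:
major | gpa 
------+-----
Math  | 3.57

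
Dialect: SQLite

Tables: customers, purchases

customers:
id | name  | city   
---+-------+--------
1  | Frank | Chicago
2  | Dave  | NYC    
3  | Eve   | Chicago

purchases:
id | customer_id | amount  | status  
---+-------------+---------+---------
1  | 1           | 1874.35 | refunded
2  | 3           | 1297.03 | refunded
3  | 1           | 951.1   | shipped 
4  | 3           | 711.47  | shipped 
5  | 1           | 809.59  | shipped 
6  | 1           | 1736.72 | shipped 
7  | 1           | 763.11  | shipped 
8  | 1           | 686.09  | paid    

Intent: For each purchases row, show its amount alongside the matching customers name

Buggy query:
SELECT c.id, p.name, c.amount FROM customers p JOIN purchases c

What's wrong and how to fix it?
Bug: JOIN with no ON clause produces a cartesian product; every purchases row pairs with every customers row

Fix: Add ON c.customer_id = p.id to the JOIN

Corrected query:
SELECT c.id, p.name, c.amount FROM customers p JOIN purchases c ON c.customer_id = p.id

Result:
id | name  | amount 
---+-------+--------
1  | Frank | 1874.35
2  | Eve   | 1297.03
3  | Frank | 951.1  
4  | Eve   | 711.47 
5  | Frank | 809.59 
6  | Frank | 1736.72
7  | Frank | 763.11 
8  | Frank | 686.09 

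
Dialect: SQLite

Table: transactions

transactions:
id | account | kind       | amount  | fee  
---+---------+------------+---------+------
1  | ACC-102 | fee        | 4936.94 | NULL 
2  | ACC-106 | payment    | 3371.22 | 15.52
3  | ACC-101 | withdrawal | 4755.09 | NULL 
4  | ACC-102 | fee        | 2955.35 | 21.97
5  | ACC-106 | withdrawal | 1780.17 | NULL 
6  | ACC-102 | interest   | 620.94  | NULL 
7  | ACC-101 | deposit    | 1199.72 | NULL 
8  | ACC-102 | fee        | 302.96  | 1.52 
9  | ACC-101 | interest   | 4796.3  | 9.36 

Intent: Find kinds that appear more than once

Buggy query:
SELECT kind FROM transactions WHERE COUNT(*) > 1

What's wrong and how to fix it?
Bug: WHERE can't reference COUNT(*); aggregates are computed after WHERE

Fix: GROUP BY kind, then filter groups with HAVING COUNT(*) > 1

Corrected query:
SELECT kind FROM transactions GROUP BY kind HAVING COUNT(*) > 1

Result:
kind      
----------
fee       
interest  
withdrawal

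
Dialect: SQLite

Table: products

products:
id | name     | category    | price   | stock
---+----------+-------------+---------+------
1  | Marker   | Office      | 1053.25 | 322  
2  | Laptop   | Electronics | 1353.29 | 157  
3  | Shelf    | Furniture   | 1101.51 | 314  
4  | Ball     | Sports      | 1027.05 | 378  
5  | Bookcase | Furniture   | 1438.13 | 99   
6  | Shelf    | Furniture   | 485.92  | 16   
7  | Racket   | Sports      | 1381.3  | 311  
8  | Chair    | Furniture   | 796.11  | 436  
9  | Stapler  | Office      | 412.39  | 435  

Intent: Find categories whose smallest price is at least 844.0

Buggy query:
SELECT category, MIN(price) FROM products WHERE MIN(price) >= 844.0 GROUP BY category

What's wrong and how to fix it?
Bug: MIN() in WHERE is a misuse of aggregate

Fix: Use HAVING for the per-group MIN condition

Corrected query:
SELECT category, MIN(price) FROM products GROUP BY category HAVING MIN(price) >= 844.0

Result:
category    | MIN(price)
------------+-----------
Electronics | 1353.29   
Sports      | 1027.05   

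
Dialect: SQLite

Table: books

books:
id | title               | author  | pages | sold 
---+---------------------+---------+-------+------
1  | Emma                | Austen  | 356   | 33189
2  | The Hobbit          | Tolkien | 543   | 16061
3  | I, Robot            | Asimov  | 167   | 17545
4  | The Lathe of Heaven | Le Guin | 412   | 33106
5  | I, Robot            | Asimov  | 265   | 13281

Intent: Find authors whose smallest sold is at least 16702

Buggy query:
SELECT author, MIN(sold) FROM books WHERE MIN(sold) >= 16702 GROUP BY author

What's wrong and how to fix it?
Bug: MIN() in WHERE is a misuse of aggregate

Fix: Replace WHERE with HAVING after the GROUP BY

Corrected query:
SELECT author, MIN(sold) FROM books GROUP BY author HAVING MIN(sold) >= 16702

Result:
author  | MIN(sold)
--------+----------
Austen  | 33189    
Le Guin | 33106    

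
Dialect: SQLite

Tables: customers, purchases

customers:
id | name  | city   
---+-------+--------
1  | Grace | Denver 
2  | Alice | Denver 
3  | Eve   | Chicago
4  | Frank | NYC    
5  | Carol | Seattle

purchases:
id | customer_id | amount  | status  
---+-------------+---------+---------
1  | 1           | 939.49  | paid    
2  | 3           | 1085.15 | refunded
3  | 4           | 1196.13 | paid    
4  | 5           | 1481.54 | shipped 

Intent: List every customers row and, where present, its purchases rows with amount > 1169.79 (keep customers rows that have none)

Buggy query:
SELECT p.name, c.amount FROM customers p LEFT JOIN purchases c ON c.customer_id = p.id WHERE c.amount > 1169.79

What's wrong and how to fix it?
Bug: Filtering c.amount in WHERE discards the NULL rows produced by LEFT JOIN, turning it into an inner join

Fix: Move the right-table condition into the ON clause so unmatched parents are kept

Corrected query:
SELECT p.name, c.amount FROM customers p LEFT JOIN purchases c ON c.customer_id = p.id AND c.amount > 1169.79

Result:
name  | amount 
------+--------
Grace | NULL   
Alice | NULL   
Eve   | NULL   
Frank | 1196.13
Carol | 1481.54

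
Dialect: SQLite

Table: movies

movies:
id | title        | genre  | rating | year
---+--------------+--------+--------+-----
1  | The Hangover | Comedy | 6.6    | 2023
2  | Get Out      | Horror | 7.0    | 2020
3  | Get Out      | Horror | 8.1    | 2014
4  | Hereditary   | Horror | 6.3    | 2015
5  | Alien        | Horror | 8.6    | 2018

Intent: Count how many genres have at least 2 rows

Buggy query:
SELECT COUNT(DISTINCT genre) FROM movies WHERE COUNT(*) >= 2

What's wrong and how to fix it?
Bug: WHERE filters individual rows, not groups, so a group-level COUNT is invalid there

Fix: Use a subquery that GROUPs and filters with HAVING, then count its rows

Corrected query:
SELECT COUNT(*) FROM (SELECT genre FROM movies GROUP BY genre HAVING COUNT(*) >= 2)

Result:
COUNT(*)
--------
1       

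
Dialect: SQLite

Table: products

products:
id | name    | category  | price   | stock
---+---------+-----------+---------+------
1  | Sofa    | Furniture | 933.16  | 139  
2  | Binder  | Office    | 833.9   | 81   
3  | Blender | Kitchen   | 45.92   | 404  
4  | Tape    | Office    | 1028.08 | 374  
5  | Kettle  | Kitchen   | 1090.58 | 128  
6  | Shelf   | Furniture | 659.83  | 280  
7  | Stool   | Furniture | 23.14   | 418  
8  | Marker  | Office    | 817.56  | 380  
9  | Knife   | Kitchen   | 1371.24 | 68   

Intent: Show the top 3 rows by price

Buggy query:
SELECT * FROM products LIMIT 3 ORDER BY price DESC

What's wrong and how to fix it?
Bug: ORDER BY cannot follow LIMIT; LIMIT is the final clause

Fix: Swap the clauses: ORDER BY first, then LIMIT

Corrected query:
SELECT * FROM products ORDER BY price DESC LIMIT 3

Result:
id | name   | category | price   | stock
---+--------+----------+---------+------
9  | Knife  | Kitchen  | 1371.24 | 68   
5  | Kettle | Kitchen  | 1090.58 | 128  
4  | Tape   | Office   | 1028.08 | 374  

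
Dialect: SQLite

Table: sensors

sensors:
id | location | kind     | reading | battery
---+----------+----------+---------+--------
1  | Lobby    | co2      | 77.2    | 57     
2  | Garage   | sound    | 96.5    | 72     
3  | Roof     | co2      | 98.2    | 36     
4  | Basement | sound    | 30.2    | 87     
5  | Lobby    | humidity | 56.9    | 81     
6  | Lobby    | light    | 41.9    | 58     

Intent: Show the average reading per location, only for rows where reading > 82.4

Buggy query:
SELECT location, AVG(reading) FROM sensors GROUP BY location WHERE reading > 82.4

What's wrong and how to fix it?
Bug: Row-level WHERE must come before GROUP BY in the clause order

Fix: Move the WHERE clause before GROUP BY

Corrected query:
SELECT location, AVG(reading) FROM sensors WHERE reading > 82.4 GROUP BY location

Result:
location | AVG(reading)
---------+-------------
Garage   | 96.5        
Roof     | 98.2        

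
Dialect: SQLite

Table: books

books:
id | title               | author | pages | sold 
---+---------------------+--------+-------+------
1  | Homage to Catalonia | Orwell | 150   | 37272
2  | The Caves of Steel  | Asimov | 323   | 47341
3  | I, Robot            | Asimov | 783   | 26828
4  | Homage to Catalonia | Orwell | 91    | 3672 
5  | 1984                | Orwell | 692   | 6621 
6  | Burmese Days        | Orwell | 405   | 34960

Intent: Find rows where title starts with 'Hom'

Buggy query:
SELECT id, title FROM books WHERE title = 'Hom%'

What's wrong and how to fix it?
Bug: '=' compares the literal string including the % character; pattern matching needs LIKE

Fix: Replace '=' with LIKE so 'Hom%' is treated as a pattern

Corrected query:
SELECT id, title FROM books WHERE title LIKE 'Hom%'

Result:
id | title              
---+--------------------
1  | Homage to Catalonia
4  | Homage to Catalonia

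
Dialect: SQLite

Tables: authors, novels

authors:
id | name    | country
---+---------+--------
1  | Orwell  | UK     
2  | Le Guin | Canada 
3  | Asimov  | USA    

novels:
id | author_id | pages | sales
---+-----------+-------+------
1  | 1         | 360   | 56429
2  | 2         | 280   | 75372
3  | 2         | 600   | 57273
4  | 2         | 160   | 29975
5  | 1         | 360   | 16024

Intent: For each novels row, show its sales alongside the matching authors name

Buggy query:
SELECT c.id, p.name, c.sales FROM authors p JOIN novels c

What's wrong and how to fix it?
Bug: JOIN with no ON clause produces a cartesian product; every novels row pairs with every authors row

Fix: Specify the join condition linking the foreign key to the parent id

Corrected query:
SELECT c.id, p.name, c.sales FROM authors p JOIN novels c ON c.author_id = p.id

Result:
id | name    | sales
---+---------+------
1  | Orwell  | 56429
2  | Le Guin | 75372
3  | Le Guin | 57273
4  | Le Guin | 29975
5  | Orwell  | 16024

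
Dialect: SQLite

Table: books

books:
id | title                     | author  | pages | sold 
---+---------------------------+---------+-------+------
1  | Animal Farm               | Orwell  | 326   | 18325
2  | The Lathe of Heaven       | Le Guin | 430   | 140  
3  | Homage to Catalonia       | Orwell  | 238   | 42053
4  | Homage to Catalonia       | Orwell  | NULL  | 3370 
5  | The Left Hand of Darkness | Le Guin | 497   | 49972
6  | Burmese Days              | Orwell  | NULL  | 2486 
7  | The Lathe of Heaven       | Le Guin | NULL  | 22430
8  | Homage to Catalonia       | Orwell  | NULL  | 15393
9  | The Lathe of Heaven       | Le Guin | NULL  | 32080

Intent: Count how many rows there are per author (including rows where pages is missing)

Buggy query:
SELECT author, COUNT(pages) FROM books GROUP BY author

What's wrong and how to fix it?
Bug: COUNT(column) counts non-NULL values only; rows with NULL pages aren't counted

Fix: Replace COUNT(pages) with COUNT(*)

Corrected query:
SELECT author, COUNT(*) FROM books GROUP BY author

Result:
author  | COUNT(*)
--------+---------
Le Guin | 4       
Orwell  | 5       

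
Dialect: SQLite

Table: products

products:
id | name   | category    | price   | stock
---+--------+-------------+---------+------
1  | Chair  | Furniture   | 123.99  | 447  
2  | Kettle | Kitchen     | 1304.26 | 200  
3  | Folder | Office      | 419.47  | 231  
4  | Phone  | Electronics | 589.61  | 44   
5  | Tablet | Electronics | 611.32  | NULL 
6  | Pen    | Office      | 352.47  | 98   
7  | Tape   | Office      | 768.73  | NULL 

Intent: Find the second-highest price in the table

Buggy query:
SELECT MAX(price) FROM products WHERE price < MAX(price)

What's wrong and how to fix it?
Bug: MAX(price) on the right of the comparison is an aggregate-in-WHERE error

Fix: Put the inner MAX in a scalar subquery

Corrected query:
SELECT MAX(price) FROM products WHERE price < (SELECT MAX(price) FROM products)

Result:
MAX(price)
----------
768.73    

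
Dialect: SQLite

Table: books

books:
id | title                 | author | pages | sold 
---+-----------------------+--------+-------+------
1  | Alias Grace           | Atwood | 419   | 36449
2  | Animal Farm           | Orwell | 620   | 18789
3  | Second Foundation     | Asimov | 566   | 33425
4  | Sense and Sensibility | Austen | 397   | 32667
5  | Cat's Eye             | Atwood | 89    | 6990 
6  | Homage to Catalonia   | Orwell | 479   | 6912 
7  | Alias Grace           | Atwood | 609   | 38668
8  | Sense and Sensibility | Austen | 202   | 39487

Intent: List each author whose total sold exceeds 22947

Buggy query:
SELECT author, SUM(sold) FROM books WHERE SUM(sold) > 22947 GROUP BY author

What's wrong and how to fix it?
Bug: Aggregate functions cannot appear in a WHERE clause

Fix: Use HAVING (which filters groups after aggregation) instead of WHERE

Corrected query:
SELECT author, SUM(sold) FROM books GROUP BY author HAVING SUM(sold) > 22947

Result:
author | SUM(sold)
-------+----------
Asimov | 33425    
Atwood | 82107    
Austen | 72154    
Orwell | 25701    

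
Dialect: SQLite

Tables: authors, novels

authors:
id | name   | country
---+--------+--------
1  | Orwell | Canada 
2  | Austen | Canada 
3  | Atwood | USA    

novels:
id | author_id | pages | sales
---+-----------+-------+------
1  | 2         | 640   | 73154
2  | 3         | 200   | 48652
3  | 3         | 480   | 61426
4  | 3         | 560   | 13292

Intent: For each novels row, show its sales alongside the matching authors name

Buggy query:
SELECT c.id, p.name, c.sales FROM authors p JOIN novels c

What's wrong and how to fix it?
Bug: JOIN with no ON clause produces a cartesian product; every novels row pairs with every authors row

Fix: Add ON c.author_id = p.id to the JOIN

Corrected query:
SELECT c.id, p.name, c.sales FROM authors p JOIN novels c ON c.author_id = p.id

Result:
id | name   | sales
---+--------+------
1  | Austen | 73154
2  | Atwood | 48652
3  | Atwood | 61426
4  | Atwood | 13292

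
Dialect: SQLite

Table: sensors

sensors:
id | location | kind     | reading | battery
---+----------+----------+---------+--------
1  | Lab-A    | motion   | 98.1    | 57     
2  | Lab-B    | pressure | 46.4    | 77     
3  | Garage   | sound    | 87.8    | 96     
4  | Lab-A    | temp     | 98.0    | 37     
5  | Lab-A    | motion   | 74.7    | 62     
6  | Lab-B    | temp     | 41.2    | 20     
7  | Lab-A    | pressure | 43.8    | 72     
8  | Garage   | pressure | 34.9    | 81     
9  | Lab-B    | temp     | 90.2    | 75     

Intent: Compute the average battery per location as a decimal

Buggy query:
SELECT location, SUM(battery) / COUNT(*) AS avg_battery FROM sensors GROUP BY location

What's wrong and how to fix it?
Bug: Both operands are integers, so '/' performs integer division and truncates

Fix: Cast one side to REAL so the division keeps the fractional part

Corrected query:
SELECT location, SUM(battery) * 1.0 / COUNT(*) AS avg_battery FROM sensors GROUP BY location

Result:
location | avg_battery
---------+------------
Garage   | 88.5       
Lab-A    | 57         
Lab-B    | 57.333333  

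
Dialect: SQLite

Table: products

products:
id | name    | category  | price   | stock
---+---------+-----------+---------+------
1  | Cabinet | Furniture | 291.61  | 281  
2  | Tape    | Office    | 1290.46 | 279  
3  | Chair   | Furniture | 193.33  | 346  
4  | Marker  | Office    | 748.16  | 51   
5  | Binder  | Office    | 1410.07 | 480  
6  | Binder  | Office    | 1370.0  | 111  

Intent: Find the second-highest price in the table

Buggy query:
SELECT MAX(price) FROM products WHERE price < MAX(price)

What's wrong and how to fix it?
Bug: The inner MAX is an aggregate inside WHERE, which is not allowed

Fix: Put the inner MAX in a scalar subquery

Corrected query:
SELECT MAX(price) FROM products WHERE price < (SELECT MAX(price) FROM products)

Result:
MAX(price)
----------
1370      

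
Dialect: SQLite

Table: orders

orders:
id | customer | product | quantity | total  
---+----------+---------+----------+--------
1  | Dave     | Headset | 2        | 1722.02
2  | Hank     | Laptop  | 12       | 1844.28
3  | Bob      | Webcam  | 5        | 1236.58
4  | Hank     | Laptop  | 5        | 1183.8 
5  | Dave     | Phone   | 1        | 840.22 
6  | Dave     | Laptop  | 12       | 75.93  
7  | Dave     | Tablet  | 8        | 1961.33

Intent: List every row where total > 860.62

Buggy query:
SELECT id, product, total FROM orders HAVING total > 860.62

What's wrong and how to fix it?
Bug: HAVING filters the output of aggregation, but this query has no GROUP BY and no aggregate functions, so SQLite rejects it (HAVING clause on a non-aggregate query); the condition here is per row

Fix: Replace HAVING with WHERE since the condition applies to individual rows

Corrected query:
SELECT id, product, total FROM orders WHERE total > 860.62

Result:
id | product | total  
---+---------+--------
1  | Headset | 1722.02
2  | Laptop  | 1844.28
3  | Webcam  | 1236.58
4  | Laptop  | 1183.8 
7  | Tablet  | 1961.33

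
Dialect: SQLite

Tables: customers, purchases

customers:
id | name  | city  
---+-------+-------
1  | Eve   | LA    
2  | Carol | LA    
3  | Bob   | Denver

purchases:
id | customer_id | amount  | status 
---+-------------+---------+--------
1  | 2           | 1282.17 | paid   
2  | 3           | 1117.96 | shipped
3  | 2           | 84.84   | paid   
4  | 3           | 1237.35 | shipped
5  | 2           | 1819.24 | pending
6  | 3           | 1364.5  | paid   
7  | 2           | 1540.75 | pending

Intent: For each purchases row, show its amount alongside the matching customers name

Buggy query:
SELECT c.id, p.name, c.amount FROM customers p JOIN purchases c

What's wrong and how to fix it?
Bug: Missing join condition: each purchases row is matched to all customers rows instead of just its own

Fix: Add ON c.customer_id = p.id to the JOIN

Corrected query:
SELECT c.id, p.name, c.amount FROM customers p JOIN purchases c ON c.customer_id = p.id

Result:
id | name  | amount 
---+-------+--------
1  | Carol | 1282.17
2  | Bob   | 1117.96
3  | Carol | 84.84  
4  | Bob   | 1237.35
5  | Carol | 1819.24
6  | Bob   | 1364.5 
7  | Carol | 1540.75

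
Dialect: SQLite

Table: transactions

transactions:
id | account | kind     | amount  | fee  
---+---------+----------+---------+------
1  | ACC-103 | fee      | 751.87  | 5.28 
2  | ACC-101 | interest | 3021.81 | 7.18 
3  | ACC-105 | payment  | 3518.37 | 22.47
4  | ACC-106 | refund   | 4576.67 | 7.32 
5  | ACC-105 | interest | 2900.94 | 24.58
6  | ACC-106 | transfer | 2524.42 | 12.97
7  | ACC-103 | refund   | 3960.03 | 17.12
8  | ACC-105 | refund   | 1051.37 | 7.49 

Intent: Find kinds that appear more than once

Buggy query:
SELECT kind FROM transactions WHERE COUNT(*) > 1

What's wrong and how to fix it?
Bug: COUNT(*) is an aggregate and cannot be used in WHERE

Fix: Group first, then use HAVING for the count condition

Corrected query:
SELECT kind FROM transactions GROUP BY kind HAVING COUNT(*) > 1

Result:
kind    
--------
interest
refund  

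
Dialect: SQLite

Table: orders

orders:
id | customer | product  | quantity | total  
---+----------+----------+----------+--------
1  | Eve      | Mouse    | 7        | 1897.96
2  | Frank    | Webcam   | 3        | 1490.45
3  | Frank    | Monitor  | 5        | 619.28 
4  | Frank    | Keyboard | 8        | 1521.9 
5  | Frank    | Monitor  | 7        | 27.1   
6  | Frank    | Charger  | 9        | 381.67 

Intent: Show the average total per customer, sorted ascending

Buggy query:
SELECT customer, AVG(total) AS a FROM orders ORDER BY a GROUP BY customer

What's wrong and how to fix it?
Bug: ORDER BY appears before GROUP BY; SQL clause order requires GROUP BY first

Fix: Move ORDER BY to the end, after GROUP BY

Corrected query:
SELECT customer, AVG(total) AS a FROM orders GROUP BY customer ORDER BY a

Result:
customer | a      
---------+--------
Frank    | 808.08 
Eve      | 1897.96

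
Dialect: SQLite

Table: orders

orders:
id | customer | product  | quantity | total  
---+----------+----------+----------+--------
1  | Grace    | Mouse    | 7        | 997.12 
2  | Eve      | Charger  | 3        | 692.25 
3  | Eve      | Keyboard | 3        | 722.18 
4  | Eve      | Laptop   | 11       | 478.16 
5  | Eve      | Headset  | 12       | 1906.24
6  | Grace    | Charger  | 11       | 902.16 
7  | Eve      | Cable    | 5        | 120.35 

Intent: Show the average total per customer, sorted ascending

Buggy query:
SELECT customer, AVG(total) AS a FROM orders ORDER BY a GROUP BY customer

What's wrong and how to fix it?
Bug: ORDER BY appears before GROUP BY; SQL clause order requires GROUP BY first

Fix: Reorder: SELECT … FROM … GROUP BY … ORDER BY …

Corrected query:
SELECT customer, AVG(total) AS a FROM orders GROUP BY customer ORDER BY a

Result:
customer | a      
---------+--------
Eve      | 783.836
Grace    | 949.64 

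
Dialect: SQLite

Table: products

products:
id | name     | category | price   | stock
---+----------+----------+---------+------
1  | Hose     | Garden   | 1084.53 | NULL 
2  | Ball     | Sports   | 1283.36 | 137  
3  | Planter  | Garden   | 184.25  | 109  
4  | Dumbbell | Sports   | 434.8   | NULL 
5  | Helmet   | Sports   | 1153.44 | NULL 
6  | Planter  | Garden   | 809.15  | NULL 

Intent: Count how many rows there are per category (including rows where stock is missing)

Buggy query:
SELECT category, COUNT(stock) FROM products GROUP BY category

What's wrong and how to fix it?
Bug: COUNT(column) counts non-NULL values only; rows with NULL stock aren't counted

Fix: Replace COUNT(stock) with COUNT(*)

Corrected query:
SELECT category, COUNT(*) FROM products GROUP BY category

Result:
category | COUNT(*)
---------+---------
Garden   | 3       
Sports   | 3       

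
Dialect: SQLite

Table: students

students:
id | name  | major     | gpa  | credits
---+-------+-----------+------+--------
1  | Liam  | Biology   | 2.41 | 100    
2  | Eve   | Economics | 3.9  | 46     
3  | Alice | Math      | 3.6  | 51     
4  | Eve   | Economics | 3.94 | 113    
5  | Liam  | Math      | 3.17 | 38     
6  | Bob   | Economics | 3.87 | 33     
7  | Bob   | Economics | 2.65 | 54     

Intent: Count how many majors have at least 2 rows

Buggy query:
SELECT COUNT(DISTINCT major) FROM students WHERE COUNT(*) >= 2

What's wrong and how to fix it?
Bug: COUNT(*) cannot appear in WHERE; the per-group count doesn't exist yet

Fix: Group first with HAVING COUNT(*) >= 2, then COUNT the resulting groups

Corrected query:
SELECT COUNT(*) FROM (SELECT major FROM students GROUP BY major HAVING COUNT(*) >= 2)

Result:
COUNT(*)
--------
2       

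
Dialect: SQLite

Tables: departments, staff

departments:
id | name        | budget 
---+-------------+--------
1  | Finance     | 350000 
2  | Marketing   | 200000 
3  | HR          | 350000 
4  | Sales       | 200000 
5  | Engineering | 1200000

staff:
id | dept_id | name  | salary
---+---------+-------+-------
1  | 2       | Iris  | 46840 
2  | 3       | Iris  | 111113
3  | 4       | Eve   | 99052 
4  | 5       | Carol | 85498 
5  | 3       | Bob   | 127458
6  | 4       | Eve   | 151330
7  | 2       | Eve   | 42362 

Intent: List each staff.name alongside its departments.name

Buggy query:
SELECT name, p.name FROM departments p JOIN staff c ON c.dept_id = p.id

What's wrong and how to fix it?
Bug: Both tables have a 'name' column; the unqualified reference is ambiguous

Fix: Qualify the column with its table alias (c.name)

Corrected query:
SELECT c.name, p.name FROM departments p JOIN staff c ON c.dept_id = p.id

Result:
name  | name       
------+------------
Iris  | Marketing  
Iris  | HR         
Eve   | Sales      
Carol | Engineering
Bob   | HR         
Eve   | Sales      
Eve   | Marketing  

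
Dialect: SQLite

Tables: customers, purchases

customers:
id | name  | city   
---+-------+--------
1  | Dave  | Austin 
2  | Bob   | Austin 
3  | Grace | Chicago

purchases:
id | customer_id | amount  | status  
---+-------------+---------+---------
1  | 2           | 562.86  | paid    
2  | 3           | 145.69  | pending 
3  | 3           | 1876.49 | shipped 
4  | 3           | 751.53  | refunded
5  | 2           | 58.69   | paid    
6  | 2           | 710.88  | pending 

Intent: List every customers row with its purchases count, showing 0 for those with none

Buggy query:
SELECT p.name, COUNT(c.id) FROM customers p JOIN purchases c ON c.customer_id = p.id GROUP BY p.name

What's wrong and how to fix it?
Bug: An inner join excludes parents with zero children

Fix: Use LEFT JOIN so parents without children still appear (COUNT(c.id) gives 0)

Corrected query:
SELECT p.name, COUNT(c.id) FROM customers p LEFT JOIN purchases c ON c.customer_id = p.id GROUP BY p.name

Result:
name  | COUNT(c.id)
------+------------
Bob   | 3          
Dave  | 0          
Grace | 3          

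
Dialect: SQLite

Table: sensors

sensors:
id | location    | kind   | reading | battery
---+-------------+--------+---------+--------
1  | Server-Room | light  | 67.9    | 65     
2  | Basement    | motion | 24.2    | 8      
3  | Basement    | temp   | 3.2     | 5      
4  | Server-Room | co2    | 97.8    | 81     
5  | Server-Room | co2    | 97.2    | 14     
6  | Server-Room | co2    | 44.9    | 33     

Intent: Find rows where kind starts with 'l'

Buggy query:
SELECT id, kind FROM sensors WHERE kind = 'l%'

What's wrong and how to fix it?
Bug: '=' compares the literal string including the % character; pattern matching needs LIKE

Fix: Use LIKE for wildcard pattern matching

Corrected query:
SELECT id, kind FROM sensors WHERE kind LIKE 'l%'

Result:
id | kind 
---+------
1  | light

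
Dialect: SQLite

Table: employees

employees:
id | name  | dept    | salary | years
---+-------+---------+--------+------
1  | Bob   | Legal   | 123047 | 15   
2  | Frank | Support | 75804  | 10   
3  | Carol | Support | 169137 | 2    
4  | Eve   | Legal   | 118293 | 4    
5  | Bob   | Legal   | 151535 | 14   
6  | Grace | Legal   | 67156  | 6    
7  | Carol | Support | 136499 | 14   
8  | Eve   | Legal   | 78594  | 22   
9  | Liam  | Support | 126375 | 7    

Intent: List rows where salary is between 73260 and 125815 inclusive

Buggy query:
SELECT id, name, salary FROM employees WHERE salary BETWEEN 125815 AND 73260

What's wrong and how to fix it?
Bug: BETWEEN expects the lower bound first; with 125815 AND 73260 the range is empty

Fix: Write BETWEEN 73260 AND 125815

Corrected query:
SELECT id, name, salary FROM employees WHERE salary BETWEEN 73260 AND 125815

Result:
id | name  | salary
---+-------+-------
1  | Bob   | 123047
2  | Frank | 75804 
4  | Eve   | 118293
8  | Eve   | 78594 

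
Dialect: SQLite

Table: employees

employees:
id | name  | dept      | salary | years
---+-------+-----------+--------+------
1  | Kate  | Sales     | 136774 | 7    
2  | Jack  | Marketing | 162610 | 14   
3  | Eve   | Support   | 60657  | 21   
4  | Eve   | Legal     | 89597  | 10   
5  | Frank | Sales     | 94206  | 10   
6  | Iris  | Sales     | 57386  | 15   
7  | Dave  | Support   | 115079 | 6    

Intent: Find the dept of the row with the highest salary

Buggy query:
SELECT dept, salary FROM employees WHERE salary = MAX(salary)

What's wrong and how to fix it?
Bug: WHERE is evaluated per row; an aggregate over the whole table isn't defined there

Fix: Use a subquery: WHERE salary = (SELECT MAX(salary) FROM employees)

Corrected query:
SELECT dept, salary FROM employees WHERE salary = (SELECT MAX(salary) FROM employees)

Result:
dept      | salary
----------+-------
Marketing | 162610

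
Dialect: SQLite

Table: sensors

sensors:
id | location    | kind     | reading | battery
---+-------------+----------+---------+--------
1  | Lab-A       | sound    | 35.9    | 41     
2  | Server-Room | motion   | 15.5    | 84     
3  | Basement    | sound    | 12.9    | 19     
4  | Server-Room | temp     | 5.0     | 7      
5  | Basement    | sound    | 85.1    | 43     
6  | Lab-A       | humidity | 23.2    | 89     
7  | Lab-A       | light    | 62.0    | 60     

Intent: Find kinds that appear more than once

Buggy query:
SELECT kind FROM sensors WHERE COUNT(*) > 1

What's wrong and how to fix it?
Bug: COUNT(*) is an aggregate and cannot be used in WHERE

Fix: Group first, then use HAVING for the count condition

Corrected query:
SELECT kind FROM sensors GROUP BY kind HAVING COUNT(*) > 1

Result:
kind 
-----
sound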